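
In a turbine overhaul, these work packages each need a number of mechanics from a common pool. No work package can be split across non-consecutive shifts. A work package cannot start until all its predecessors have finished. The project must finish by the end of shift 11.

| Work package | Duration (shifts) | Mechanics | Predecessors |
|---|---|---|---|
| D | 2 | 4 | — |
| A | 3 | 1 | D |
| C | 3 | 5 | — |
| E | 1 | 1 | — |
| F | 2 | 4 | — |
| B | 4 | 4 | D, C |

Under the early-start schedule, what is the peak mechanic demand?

14

Early-start schedule: D@1, A@3, C@1, E@1, F@1, B@4.
Load per shift: shift 1: 14, shift 2: 13, shift 3: 6, shift 4: 5, shift 5: 5, shift 6: 4, shift 7: 4, shift 8: 0, shift 9: 0, shift 10: 0, shift 11: 0.
Peak is 14.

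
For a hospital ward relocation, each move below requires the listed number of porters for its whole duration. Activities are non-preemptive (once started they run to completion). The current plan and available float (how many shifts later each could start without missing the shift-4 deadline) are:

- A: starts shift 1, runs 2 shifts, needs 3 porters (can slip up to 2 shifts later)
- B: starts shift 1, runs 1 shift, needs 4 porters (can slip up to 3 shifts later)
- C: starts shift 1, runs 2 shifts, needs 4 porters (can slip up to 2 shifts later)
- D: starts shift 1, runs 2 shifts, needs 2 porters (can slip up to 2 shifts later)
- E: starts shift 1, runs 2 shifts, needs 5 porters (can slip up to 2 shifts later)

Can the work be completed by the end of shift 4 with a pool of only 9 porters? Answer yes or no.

yes

Schedule A@1, B@1, C@2, D@1, E@3: s1:9  s2:9  s3:9  s4:5 — peak 9 ≤ 9.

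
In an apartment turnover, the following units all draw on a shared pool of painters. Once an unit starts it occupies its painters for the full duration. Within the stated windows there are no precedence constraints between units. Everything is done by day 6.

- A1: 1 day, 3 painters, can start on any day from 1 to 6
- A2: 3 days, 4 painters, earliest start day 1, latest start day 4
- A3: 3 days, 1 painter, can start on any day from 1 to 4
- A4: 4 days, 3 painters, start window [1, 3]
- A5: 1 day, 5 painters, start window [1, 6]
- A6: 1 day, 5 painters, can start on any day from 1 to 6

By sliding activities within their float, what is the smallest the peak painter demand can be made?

7

Early-start (A1@1, A2@1, A3@1, A4@1, A5@1, A6@1) gives peak 21: d1:21  d2:8  d3:8  d4:3  d5:0  d6:0.
Shift A1→3, A2→4, A4→3, A6→2.
Schedule A1@3, A2@4, A3@1, A4@3, A5@1, A6@2: d1:6  d2:6  d3:7  d4:7  d5:7  d6:7 — peak 7.
Total painter-days = 40 over 6 days ⇒ peak ≥ ⌈40/6⌉ = 7, so 7 is optimal.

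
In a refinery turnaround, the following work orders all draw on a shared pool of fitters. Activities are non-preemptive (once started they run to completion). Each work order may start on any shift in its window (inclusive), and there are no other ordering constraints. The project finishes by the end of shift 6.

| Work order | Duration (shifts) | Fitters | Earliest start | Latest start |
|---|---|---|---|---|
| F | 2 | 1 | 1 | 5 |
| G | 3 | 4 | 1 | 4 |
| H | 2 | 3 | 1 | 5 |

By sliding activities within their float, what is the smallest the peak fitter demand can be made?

Early-start (F@1, G@1, H@1) gives peak 8: s1:8  s2:8  s3:4  s4:0  s5:0  s6:0.
Shift G→3.
Schedule F@1, G@3, H@1: s1:4  s2:4  s3:4  s4:4  s5:4  s6:0 — peak 4.
Total fitter-shifts = 20 over 6 shifts ⇒ peak ≥ ⌈20/6⌉ = 4, so 4 is optimal.

4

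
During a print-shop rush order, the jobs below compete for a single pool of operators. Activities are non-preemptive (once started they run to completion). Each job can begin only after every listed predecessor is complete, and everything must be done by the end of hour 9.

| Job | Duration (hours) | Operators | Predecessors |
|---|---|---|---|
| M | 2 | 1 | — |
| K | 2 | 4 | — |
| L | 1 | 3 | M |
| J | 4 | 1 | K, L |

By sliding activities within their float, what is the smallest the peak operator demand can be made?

Early-start (M@1, K@1, L@3, J@4) gives peak 5: h1:5  h2:5  h3:3  h4:1  h5:1  h6:1  h7:1  h8:0  h9:0.
Shift K→3, L→5, J→6.
Schedule M@1, K@3, L@5, J@6: h1:1  h2:1  h3:4  h4:4  h5:3  h6:1  h7:1  h8:1  h9:1 — peak 4.

4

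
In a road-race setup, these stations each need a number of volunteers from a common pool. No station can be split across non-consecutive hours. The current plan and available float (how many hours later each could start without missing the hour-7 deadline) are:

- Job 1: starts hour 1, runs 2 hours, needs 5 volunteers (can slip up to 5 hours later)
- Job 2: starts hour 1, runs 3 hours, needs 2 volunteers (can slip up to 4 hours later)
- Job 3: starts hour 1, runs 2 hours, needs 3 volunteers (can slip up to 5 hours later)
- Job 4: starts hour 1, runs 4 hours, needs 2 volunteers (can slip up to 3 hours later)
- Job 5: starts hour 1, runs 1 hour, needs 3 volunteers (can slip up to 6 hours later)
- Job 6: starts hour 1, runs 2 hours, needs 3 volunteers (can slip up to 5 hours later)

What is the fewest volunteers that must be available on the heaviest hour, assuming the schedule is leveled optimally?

7

Early-start (Job 1@1, Job 2@1, Job 3@1, Job 4@1, Job 5@1, Job 6@1) gives peak 18: h1:18  h2:15  h3:4  h4:2  h5:0  h6:0  h7:0.
Shift Job 3→3, Job 4→3, Job 5→5, Job 6→6.
Schedule Job 1@1, Job 2@1, Job 3@3, Job 4@3, Job 5@5, Job 6@6: h1:7  h2:7  h3:7  h4:5  h5:5  h6:5  h7:3 — peak 7.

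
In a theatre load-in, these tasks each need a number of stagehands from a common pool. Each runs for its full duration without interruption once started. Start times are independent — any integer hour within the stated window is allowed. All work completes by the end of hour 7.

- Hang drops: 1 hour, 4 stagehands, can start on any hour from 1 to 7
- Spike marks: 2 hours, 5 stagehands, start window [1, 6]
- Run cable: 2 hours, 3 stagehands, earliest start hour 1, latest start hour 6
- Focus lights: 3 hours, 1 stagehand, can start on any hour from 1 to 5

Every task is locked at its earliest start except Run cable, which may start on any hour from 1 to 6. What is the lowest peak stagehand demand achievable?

Run cable@1: h1:13  h2:9  h3:1  h4:0  h5:0  h6:0  h7:0 → peak 13
Run cable@2: h1:10  h2:9  h3:4  h4:0  h5:0  h6:0  h7:0 → peak 10
Run cable@3: h1:10  h2:6  h3:4  h4:3  h5:0  h6:0  h7:0 → peak 10
Run cable@4: h1:10  h2:6  h3:1  h4:3  h5:3  h6:0  h7:0 → peak 10
Run cable@5: h1:10  h2:6  h3:1  h4:0  h5:3  h6:3  h7:0 → peak 10
Run cable@6: h1:10  h2:6  h3:1  h4:0  h5:0  h6:3  h7:3 → peak 10
Best is Run cable@2, peak 10.

10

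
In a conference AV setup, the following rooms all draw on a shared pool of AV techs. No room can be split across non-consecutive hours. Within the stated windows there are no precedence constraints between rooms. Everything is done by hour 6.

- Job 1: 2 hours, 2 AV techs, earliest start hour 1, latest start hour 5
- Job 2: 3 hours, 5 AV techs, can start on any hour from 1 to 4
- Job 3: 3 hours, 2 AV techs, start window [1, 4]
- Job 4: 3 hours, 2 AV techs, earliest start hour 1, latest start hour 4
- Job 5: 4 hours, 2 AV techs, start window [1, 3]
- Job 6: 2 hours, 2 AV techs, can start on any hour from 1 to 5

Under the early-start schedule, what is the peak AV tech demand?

Early-start schedule: Job 1@1, Job 2@1, Job 3@1, Job 4@1, Job 5@1, Job 6@1.
Load per hour: hour 1: 15, hour 2: 15, hour 3: 11, hour 4: 2, hour 5: 0, hour 6: 0.
Peak is 15.

15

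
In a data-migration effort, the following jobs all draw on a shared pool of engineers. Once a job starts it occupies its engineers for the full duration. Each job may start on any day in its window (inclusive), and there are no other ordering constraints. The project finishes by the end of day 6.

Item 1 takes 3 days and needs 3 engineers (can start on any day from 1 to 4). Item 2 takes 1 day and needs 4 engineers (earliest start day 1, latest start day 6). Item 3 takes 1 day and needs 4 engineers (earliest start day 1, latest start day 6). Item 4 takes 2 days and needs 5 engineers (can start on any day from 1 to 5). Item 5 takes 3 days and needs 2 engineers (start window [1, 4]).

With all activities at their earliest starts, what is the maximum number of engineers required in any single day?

Early-start schedule: Item 1@1, Item 2@1, Item 3@1, Item 4@1, Item 5@1.
Load per day: day 1: 18, day 2: 10, day 3: 5, day 4: 0, day 5: 0, day 6: 0.
Peak is 18.

18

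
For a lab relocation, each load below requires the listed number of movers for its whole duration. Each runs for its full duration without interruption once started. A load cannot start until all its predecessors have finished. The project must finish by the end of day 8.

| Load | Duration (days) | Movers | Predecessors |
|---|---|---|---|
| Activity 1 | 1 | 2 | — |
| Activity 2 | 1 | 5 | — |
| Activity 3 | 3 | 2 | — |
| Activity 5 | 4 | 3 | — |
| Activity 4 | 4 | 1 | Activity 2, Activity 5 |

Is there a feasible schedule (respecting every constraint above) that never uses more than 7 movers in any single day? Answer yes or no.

no

The minimum achievable peak is 8; 7 < 8, so no feasible schedule stays within the cap.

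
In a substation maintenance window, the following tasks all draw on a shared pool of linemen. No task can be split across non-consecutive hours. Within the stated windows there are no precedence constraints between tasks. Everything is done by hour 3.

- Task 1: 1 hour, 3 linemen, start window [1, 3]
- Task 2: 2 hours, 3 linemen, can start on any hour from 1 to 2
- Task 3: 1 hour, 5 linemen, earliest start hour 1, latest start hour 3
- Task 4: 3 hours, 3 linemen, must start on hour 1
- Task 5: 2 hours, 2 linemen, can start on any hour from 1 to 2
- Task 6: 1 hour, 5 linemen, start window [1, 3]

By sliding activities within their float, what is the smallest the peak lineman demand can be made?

11

Early-start (Task 1@1, Task 2@1, Task 3@1, Task 4@1, Task 5@1, Task 6@1) gives peak 21: h1:21  h2:8  h3:3.
Shift Task 1→2, Task 5→2, Task 6→3.
Schedule Task 1@2, Task 2@1, Task 3@1, Task 4@1, Task 5@2, Task 6@3: h1:11  h2:11  h3:10 — peak 11.
Total lineman-hours = 32 over 3 hours ⇒ peak ≥ ⌈32/3⌉ = 11, so 11 is optimal.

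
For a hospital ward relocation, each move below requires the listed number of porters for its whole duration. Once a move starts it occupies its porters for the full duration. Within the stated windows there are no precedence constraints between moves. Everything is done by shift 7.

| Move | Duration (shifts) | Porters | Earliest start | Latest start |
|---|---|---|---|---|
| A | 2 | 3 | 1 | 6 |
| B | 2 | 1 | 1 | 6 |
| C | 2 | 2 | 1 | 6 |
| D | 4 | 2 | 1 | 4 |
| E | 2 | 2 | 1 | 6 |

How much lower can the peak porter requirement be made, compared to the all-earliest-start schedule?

6

Early-start peak: s1:10  s2:10  s3:2  s4:2  s5:0  s6:0  s7:0 ⇒ 10.
Leveled (A@1, B@1, C@3, D@3, E@5): s1:4  s2:4  s3:4  s4:4  s5:4  s6:4  s7:0 ⇒ 4.
Reduction 10 − 4 = 6.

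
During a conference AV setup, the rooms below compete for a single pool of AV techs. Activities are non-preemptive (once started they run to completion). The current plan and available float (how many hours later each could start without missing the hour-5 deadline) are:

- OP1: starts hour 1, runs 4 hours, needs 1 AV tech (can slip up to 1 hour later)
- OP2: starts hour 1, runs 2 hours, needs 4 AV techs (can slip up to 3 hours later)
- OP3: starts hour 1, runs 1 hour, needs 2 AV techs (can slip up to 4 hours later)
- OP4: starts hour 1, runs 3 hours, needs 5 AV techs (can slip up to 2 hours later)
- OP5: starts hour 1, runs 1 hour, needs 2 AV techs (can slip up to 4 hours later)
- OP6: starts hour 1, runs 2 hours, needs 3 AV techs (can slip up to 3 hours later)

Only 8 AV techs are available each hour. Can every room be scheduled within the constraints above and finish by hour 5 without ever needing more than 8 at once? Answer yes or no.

yes

Schedule OP1@1, OP2@1, OP3@3, OP4@3, OP5@4, OP6@1: h1:8  h2:8  h3:8  h4:8  h5:5 — peak 8 ≤ 8.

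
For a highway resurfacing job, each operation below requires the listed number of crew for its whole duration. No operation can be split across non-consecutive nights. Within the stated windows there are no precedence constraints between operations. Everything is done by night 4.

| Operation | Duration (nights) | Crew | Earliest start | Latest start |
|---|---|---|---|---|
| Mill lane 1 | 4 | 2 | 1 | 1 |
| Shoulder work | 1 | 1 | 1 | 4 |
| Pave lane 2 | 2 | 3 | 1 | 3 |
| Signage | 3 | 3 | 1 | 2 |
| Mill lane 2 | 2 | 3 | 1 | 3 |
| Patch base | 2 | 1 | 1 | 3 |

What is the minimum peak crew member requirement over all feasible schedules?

Early-start (Mill lane 1@1, Shoulder work@1, Pave lane 2@1, Signage@1, Mill lane 2@1, Patch base@1) gives peak 13: n1:13  n2:12  n3:5  n4:2.
Shift Mill lane 2→3, Patch base→2.
Schedule Mill lane 1@1, Shoulder work@1, Pave lane 2@1, Signage@1, Mill lane 2@3, Patch base@2: n1:9  n2:9  n3:9  n4:5 — peak 9.

9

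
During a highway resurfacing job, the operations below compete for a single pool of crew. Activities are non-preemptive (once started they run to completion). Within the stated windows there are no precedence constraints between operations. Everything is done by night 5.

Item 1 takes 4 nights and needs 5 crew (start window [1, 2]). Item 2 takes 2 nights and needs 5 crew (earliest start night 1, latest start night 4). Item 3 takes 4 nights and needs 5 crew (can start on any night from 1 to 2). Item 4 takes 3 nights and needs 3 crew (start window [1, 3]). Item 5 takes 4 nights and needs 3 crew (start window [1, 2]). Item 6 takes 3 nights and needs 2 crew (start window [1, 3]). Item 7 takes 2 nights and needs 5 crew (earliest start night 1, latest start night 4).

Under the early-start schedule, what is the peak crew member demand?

28

Early-start schedule: Item 1@1, Item 2@1, Item 3@1, Item 4@1, Item 5@1, Item 6@1, Item 7@1.
Load per night: night 1: 28, night 2: 28, night 3: 18, night 4: 13, night 5: 0.
Peak is 28.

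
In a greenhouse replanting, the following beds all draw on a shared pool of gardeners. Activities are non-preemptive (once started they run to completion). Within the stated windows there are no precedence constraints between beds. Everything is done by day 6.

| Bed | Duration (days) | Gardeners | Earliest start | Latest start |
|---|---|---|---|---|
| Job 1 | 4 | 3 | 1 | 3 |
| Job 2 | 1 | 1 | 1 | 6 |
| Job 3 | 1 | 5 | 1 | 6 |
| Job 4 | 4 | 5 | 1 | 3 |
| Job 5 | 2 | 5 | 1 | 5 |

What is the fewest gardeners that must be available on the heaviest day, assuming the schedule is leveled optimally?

10

Early-start (Job 1@1, Job 2@1, Job 3@1, Job 4@1, Job 5@1) gives peak 19: d1:19  d2:13  d3:8  d4:8  d5:0  d6:0.
Shift Job 4→2, Job 5→5.
Schedule Job 1@1, Job 2@1, Job 3@1, Job 4@2, Job 5@5: d1:9  d2:8  d3:8  d4:8  d5:10  d6:5 — peak 10.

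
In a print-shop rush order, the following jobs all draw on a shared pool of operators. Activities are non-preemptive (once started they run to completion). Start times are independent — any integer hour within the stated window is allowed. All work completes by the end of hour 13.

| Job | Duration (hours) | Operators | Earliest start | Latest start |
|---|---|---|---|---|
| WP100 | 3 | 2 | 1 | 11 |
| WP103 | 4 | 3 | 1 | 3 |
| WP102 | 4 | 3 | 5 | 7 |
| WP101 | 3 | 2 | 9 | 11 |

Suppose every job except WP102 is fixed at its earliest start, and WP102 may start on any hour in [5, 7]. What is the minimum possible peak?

WP102@5: h1:5  h2:5  h3:5  h4:3  h5:3  h6:3  h7:3  h8:3  h9:2  h10:2  h11:2  h12:0  h13:0 → peak 5
WP102@6: h1:5  h2:5  h3:5  h4:3  h5:0  h6:3  h7:3  h8:3  h9:5  h10:2  h11:2  h12:0  h13:0 → peak 5
WP102@7: h1:5  h2:5  h3:5  h4:3  h5:0  h6:0  h7:3  h8:3  h9:5  h10:5  h11:2  h12:0  h13:0 → peak 5
Best is WP102@5, peak 5.

5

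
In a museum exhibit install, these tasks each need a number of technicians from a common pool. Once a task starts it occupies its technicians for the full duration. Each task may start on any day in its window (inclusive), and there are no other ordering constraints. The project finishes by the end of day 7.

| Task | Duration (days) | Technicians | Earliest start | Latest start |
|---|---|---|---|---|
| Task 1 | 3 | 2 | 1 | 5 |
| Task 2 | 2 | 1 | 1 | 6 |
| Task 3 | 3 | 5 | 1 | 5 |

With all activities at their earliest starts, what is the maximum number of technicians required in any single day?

8

Early-start schedule: Task 1@1, Task 2@1, Task 3@1.
Load per day: day 1: 8, day 2: 8, day 3: 7, day 4: 0, day 5: 0, day 6: 0, day 7: 0.
Peak is 8.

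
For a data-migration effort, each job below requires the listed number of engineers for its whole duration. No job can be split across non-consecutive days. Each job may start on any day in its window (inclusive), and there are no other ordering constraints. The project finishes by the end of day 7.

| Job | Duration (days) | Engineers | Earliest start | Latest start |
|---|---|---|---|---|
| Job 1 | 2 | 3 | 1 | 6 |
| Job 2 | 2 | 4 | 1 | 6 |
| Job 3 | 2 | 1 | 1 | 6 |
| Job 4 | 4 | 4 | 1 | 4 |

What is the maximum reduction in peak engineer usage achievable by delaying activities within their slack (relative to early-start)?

5

Early-start peak: d1:12  d2:12  d3:4  d4:4  d5:0  d6:0  d7:0 ⇒ 12.
Leveled (Job 1@1, Job 2@1, Job 3@3, Job 4@3): d1:7  d2:7  d3:5  d4:5  d5:4  d6:4  d7:0 ⇒ 7.
Reduction 12 − 7 = 5.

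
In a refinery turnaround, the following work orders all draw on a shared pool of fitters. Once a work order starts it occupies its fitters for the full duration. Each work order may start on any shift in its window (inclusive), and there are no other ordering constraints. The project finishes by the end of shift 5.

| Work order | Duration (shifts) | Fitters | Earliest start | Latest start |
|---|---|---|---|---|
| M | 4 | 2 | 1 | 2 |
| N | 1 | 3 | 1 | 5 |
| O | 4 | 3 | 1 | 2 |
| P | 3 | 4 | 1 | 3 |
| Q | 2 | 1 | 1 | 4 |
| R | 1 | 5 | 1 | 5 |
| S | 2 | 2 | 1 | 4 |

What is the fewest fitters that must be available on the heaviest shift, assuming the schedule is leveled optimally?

10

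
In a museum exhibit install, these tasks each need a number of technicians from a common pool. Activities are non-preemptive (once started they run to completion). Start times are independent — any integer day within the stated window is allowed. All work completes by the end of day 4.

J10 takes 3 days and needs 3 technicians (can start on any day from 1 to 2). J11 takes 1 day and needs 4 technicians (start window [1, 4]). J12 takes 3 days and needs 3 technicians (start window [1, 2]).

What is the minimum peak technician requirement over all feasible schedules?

Early-start (J10@1, J11@1, J12@1) gives peak 10: d1:10  d2:6  d3:6  d4:0.
Shift J11→4.
Schedule J10@1, J11@4, J12@1: d1:6  d2:6  d3:6  d4:4 — peak 6.
Total technician-days = 22 over 4 days ⇒ peak ≥ ⌈22/4⌉ = 6, so 6 is optimal.

6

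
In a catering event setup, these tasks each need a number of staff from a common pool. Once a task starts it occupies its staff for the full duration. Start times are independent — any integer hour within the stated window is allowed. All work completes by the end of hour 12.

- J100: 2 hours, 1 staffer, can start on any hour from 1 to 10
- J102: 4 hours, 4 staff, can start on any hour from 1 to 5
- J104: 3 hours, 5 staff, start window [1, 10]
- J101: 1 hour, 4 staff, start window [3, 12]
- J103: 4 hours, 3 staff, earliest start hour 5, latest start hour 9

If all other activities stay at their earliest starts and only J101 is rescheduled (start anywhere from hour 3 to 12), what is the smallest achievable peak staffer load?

10

J101@3: h1:10  h2:10  h3:13  h4:4  h5:3  h6:3  h7:3  h8:3  h9:0  h10:0  h11:0  h12:0 → peak 13
J101@4: h1:10  h2:10  h3:9  h4:8  h5:3  h6:3  h7:3  h8:3  h9:0  h10:0  h11:0  h12:0 → peak 10
J101@5: h1:10  h2:10  h3:9  h4:4  h5:7  h6:3  h7:3  h8:3  h9:0  h10:0  h11:0  h12:0 → peak 10
J101@6: h1:10  h2:10  h3:9  h4:4  h5:3  h6:7  h7:3  h8:3  h9:0  h10:0  h11:0  h12:0 → peak 10
J101@7: h1:10  h2:10  h3:9  h4:4  h5:3  h6:3  h7:7  h8:3  h9:0  h10:0  h11:0  h12:0 → peak 10
J101@8: h1:10  h2:10  h3:9  h4:4  h5:3  h6:3  h7:3  h8:7  h9:0  h10:0  h11:0  h12:0 → peak 10
J101@9: h1:10  h2:10  h3:9  h4:4  h5:3  h6:3  h7:3  h8:3  h9:4  h10:0  h11:0  h12:0 → peak 10
J101@10: h1:10  h2:10  h3:9  h4:4  h5:3  h6:3  h7:3  h8:3  h9:0  h10:4  h11:0  h12:0 → peak 10
J101@11: h1:10  h2:10  h3:9  h4:4  h5:3  h6:3  h7:3  h8:3  h9:0  h10:0  h11:4  h12:0 → peak 10
J101@12: h1:10  h2:10  h3:9  h4:4  h5:3  h6:3  h7:3  h8:3  h9:0  h10:0  h11:0  h12:4 → peak 10
Best is J101@4, peak 10.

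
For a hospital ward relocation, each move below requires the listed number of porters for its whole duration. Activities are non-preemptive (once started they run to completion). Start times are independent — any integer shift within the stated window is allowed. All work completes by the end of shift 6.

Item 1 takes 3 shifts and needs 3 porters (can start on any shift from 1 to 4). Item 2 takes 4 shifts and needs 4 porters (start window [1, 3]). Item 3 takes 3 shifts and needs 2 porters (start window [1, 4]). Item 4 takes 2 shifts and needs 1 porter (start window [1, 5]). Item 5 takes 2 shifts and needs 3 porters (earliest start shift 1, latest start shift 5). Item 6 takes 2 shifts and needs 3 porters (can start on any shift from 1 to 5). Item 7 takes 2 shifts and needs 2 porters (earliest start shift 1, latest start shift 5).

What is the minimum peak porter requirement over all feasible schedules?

Early-start (Item 1@1, Item 2@1, Item 3@1, Item 4@1, Item 5@1, Item 6@1, Item 7@1) gives peak 18: s1:18  s2:18  s3:9  s4:4  s5:0  s6:0.
Shift Item 4→4, Item 5→4, Item 6→5, Item 7→5.
Schedule Item 1@1, Item 2@1, Item 3@1, Item 4@4, Item 5@4, Item 6@5, Item 7@5: s1:9  s2:9  s3:9  s4:8  s5:9  s6:5 — peak 9.
Total porter-shifts = 49 over 6 shifts ⇒ peak ≥ ⌈49/6⌉ = 9, so 9 is optimal.

9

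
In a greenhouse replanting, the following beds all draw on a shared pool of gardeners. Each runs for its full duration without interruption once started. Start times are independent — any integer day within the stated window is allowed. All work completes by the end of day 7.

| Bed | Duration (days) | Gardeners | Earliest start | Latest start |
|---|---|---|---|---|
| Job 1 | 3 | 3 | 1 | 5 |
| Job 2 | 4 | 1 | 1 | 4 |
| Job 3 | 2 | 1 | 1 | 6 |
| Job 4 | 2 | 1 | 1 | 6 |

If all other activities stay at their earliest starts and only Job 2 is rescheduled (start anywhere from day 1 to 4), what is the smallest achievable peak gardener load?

5

Job 2@1: d1:6  d2:6  d3:4  d4:1  d5:0  d6:0  d7:0 → peak 6
Job 2@2: d1:5  d2:6  d3:4  d4:1  d5:1  d6:0  d7:0 → peak 6
Job 2@3: d1:5  d2:5  d3:4  d4:1  d5:1  d6:1  d7:0 → peak 5
Job 2@4: d1:5  d2:5  d3:3  d4:1  d5:1  d6:1  d7:1 → peak 5
Best is Job 2@3, peak 5.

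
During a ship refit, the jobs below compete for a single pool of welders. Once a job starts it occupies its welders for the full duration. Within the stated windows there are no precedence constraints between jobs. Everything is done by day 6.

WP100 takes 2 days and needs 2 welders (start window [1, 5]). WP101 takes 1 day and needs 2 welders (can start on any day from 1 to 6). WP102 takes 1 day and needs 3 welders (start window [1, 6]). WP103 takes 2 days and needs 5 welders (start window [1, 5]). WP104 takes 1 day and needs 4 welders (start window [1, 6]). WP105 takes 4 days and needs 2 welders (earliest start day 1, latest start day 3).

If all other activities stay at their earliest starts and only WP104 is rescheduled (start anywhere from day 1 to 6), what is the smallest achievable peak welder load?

14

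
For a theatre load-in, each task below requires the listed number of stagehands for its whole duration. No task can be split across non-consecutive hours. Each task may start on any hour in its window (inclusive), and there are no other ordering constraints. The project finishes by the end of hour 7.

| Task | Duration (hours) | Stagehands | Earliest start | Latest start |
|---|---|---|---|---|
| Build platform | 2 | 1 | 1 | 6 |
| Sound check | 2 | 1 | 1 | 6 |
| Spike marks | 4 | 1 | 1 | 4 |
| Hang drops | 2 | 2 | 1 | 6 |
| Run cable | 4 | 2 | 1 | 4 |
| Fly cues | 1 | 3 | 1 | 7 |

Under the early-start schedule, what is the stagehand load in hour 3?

At early start, hour 3 has: Spike marks, Run cable.
Demand: 1 + 2 = 3.

3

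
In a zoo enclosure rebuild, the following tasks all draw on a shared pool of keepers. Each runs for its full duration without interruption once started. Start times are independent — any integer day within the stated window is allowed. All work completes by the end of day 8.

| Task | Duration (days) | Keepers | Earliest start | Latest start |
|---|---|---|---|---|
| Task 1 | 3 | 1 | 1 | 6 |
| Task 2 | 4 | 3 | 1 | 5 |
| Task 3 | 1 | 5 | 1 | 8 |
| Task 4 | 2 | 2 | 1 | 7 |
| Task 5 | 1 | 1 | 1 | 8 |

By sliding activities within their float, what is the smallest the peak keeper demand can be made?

5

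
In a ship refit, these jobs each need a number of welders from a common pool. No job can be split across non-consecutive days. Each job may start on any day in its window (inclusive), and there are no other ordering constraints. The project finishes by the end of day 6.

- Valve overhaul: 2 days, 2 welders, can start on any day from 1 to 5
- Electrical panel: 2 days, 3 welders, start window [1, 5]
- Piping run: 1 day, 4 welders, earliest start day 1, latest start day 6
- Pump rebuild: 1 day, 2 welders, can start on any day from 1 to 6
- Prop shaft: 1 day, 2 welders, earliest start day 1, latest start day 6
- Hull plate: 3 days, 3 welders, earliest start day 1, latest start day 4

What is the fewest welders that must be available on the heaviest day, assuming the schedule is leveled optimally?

5

Early-start (Valve overhaul@1, Electrical panel@1, Piping run@1, Pump rebuild@1, Prop shaft@1, Hull plate@1) gives peak 16: d1:16  d2:8  d3:3  d4:0  d5:0  d6:0.
Shift Piping run→3, Pump rebuild→4, Prop shaft→5, Hull plate→4.
Schedule Valve overhaul@1, Electrical panel@1, Piping run@3, Pump rebuild@4, Prop shaft@5, Hull plate@4: d1:5  d2:5  d3:4  d4:5  d5:5  d6:3 — peak 5.
Total welder-days = 27 over 6 days ⇒ peak ≥ ⌈27/6⌉ = 5, so 5 is optimal.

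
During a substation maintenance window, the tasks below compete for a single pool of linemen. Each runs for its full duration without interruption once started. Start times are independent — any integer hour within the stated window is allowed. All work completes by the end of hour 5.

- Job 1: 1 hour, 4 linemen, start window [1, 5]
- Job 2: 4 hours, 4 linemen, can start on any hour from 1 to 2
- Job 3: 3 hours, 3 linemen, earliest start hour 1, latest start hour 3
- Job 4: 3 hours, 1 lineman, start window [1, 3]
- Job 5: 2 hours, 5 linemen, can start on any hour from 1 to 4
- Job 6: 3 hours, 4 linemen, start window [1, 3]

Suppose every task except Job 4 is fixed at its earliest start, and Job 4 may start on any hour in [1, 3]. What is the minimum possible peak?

20

Job 4@1: h1:21  h2:17  h3:12  h4:4  h5:0 → peak 21
Job 4@2: h1:20  h2:17  h3:12  h4:5  h5:0 → peak 20
Job 4@3: h1:20  h2:16  h3:12  h4:5  h5:1 → peak 20
Best is Job 4@2, peak 20.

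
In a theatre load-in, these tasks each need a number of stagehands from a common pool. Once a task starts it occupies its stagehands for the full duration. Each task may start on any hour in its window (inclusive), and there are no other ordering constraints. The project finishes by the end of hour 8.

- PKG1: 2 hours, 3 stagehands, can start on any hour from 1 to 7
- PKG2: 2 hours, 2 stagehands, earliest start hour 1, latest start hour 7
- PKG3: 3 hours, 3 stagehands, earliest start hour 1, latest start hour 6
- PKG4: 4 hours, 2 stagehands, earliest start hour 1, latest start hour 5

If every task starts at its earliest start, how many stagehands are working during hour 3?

5

At early start, hour 3 has: PKG3, PKG4.
Demand: 3 + 2 = 5.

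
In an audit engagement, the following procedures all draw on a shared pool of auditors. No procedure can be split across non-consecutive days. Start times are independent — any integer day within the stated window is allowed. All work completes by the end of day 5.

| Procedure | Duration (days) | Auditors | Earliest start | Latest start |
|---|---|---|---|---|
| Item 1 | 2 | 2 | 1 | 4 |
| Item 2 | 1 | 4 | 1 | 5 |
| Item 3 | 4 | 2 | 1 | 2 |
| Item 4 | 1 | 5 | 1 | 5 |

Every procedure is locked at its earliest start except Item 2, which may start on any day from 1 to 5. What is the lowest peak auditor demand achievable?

9

Item 2@1: d1:13  d2:4  d3:2  d4:2  d5:0 → peak 13
Item 2@2: d1:9  d2:8  d3:2  d4:2  d5:0 → peak 9
Item 2@3: d1:9  d2:4  d3:6  d4:2  d5:0 → peak 9
Item 2@4: d1:9  d2:4  d3:2  d4:6  d5:0 → peak 9
Item 2@5: d1:9  d2:4  d3:2  d4:2  d5:4 → peak 9
Best is Item 2@2, peak 9.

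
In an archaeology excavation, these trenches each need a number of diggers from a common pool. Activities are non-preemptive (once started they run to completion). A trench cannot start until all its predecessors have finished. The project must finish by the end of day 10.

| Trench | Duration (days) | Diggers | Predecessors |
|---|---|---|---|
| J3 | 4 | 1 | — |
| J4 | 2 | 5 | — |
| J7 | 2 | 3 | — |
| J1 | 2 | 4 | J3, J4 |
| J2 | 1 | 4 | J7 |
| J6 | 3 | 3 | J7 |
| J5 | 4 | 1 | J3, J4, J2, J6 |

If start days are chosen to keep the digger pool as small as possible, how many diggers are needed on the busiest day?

Early-start (J3@1, J4@1, J7@1, J1@5, J2@3, J6@3, J5@6) gives peak 9: d1:9  d2:9  d3:8  d4:4  d5:7  d6:5  d7:1  d8:1  d9:1  d10:0.
Shift J4→5, J1→7, J5→7.
Schedule J3@1, J4@5, J7@1, J1@7, J2@3, J6@3, J5@7: d1:4  d2:4  d3:8  d4:4  d5:8  d6:5  d7:5  d8:5  d9:1  d10:1 — peak 8.

8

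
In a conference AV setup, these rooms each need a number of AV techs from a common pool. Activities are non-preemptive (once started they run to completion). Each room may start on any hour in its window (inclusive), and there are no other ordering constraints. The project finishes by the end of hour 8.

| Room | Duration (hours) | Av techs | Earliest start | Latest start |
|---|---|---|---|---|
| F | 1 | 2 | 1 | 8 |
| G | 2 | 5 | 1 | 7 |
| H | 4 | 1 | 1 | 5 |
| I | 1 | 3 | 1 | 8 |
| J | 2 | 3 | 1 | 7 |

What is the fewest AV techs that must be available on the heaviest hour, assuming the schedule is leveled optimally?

5

Early-start (F@1, G@1, H@1, I@1, J@1) gives peak 14: h1:14  h2:9  h3:1  h4:1  h5:0  h6:0  h7:0  h8:0.
Shift G→2, H→4, J→4.
Schedule F@1, G@2, H@4, I@1, J@4: h1:5  h2:5  h3:5  h4:4  h5:4  h6:1  h7:1  h8:0 — peak 5.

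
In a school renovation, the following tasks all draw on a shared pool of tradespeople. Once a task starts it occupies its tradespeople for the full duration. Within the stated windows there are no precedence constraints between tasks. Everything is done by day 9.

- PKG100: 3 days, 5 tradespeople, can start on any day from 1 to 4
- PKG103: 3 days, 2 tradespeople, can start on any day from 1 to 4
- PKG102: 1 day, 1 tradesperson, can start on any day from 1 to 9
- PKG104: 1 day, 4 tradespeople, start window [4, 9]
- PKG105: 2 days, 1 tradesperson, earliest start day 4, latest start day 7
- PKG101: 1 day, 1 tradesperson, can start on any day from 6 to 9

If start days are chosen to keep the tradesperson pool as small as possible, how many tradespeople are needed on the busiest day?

5

Early-start (PKG100@1, PKG103@1, PKG102@1, PKG104@4, PKG105@4, PKG101@6) gives peak 8: d1:8  d2:7  d3:7  d4:5  d5:1  d6:1  d7:0  d8:0  d9:0.
Shift PKG103→4, PKG102→4, PKG104→7.
Schedule PKG100@1, PKG103@4, PKG102@4, PKG104@7, PKG105@4, PKG101@6: d1:5  d2:5  d3:5  d4:4  d5:3  d6:3  d7:4  d8:0  d9:0 — peak 5.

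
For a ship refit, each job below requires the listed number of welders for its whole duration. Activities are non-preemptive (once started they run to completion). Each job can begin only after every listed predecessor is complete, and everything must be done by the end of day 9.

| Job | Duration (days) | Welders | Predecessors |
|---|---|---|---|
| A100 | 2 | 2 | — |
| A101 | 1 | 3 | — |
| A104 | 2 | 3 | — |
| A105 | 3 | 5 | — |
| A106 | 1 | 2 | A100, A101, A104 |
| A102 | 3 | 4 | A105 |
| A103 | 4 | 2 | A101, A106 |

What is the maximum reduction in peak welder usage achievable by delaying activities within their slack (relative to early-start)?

6

Early-start peak: d1:13  d2:10  d3:7  d4:6  d5:6  d6:6  d7:2  d8:0  d9:0 ⇒ 13.
Leveled (A100@1, A101@1, A104@2, A105@4, A106@4, A102@7, A103@5): d1:5  d2:5  d3:3  d4:7  d5:7  d6:7  d7:6  d8:6  d9:4 ⇒ 7.
Reduction 13 − 7 = 6.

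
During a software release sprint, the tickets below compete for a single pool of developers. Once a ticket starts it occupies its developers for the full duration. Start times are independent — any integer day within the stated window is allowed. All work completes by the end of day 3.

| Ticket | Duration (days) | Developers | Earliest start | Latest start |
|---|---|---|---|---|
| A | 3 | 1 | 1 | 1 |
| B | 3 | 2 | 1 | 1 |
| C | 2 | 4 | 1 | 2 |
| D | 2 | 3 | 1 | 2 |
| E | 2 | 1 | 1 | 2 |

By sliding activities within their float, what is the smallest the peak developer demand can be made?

11

Schedule A@1, B@1, C@1, D@1, E@1: d1:11  d2:11  d3:3 — peak 11.
No arrangement of the 8 feasible schedules does better.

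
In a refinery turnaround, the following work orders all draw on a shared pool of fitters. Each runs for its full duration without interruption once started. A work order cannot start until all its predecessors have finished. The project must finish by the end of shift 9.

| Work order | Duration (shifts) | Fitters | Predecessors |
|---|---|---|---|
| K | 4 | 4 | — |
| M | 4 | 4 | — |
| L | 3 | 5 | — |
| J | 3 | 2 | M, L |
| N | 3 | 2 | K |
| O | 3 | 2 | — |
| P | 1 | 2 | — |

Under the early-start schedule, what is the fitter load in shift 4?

8

At early start, shift 4 has: K, M.
Demand: 4 + 4 = 8.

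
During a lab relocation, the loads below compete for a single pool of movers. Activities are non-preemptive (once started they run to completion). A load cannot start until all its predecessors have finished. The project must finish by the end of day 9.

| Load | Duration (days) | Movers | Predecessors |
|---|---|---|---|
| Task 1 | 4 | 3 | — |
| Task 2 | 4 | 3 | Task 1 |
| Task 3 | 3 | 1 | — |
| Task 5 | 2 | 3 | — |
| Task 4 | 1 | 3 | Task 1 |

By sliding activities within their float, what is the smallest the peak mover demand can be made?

6

Early-start (Task 1@1, Task 2@5, Task 3@1, Task 5@1, Task 4@5) gives peak 7: d1:7  d2:7  d3:4  d4:3  d5:6  d6:3  d7:3  d8:3  d9:0.
Shift Task 5→4, Task 4→6.
Schedule Task 1@1, Task 2@5, Task 3@1, Task 5@4, Task 4@6: d1:4  d2:4  d3:4  d4:6  d5:6  d6:6  d7:3  d8:3  d9:0 — peak 6.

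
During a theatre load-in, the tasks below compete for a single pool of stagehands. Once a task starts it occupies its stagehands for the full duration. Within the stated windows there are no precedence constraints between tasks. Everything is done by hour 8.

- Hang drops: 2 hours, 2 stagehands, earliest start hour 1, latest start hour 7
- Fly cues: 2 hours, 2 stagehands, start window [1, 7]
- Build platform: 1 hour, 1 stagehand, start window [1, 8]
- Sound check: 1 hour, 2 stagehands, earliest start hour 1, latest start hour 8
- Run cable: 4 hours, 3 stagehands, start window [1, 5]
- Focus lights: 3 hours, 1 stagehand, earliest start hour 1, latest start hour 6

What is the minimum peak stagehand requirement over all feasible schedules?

Early-start (Hang drops@1, Fly cues@1, Build platform@1, Sound check@1, Run cable@1, Focus lights@1) gives peak 11: h1:11  h2:8  h3:4  h4:3  h5:0  h6:0  h7:0  h8:0.
Shift Build platform→3, Sound check→3, Run cable→4, Focus lights→3.
Schedule Hang drops@1, Fly cues@1, Build platform@3, Sound check@3, Run cable@4, Focus lights@3: h1:4  h2:4  h3:4  h4:4  h5:4  h6:3  h7:3  h8:0 — peak 4.
Total stagehand-hours = 26 over 8 hours ⇒ peak ≥ ⌈26/8⌉ = 4, so 4 is optimal.

4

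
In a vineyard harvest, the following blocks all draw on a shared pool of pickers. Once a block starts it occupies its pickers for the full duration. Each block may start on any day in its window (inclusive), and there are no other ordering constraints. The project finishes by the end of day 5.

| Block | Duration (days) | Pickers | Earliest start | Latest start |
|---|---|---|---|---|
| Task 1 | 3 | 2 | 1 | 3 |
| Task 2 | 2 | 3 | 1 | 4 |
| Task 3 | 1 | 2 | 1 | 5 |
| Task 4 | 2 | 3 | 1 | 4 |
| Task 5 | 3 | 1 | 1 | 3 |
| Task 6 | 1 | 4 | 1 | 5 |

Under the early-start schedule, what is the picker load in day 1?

15

At early start, day 1 has: Task 1, Task 2, Task 3, Task 4, Task 5, Task 6.
Demand: 2 + 3 + 2 + 3 + 1 + 4 = 15.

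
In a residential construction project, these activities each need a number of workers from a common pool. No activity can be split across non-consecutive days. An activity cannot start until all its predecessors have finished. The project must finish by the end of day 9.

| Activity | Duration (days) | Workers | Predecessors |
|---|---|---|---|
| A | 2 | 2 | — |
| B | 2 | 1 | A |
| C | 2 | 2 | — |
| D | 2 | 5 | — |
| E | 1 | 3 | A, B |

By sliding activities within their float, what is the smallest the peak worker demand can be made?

Early-start (A@1, B@3, C@1, D@1, E@5) gives peak 9: d1:9  d2:9  d3:1  d4:1  d5:3  d6:0  d7:0  d8:0  d9:0.
Shift D→5, E→7.
Schedule A@1, B@3, C@1, D@5, E@7: d1:4  d2:4  d3:1  d4:1  d5:5  d6:5  d7:3  d8:0  d9:0 — peak 5.

5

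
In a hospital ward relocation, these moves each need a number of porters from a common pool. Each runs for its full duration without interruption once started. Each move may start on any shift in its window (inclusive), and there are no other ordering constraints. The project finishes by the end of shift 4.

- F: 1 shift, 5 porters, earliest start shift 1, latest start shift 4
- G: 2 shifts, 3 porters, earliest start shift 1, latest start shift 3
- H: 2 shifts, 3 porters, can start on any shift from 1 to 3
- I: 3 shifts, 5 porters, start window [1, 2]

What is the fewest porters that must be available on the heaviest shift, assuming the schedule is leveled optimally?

8

Early-start (F@1, G@1, H@1, I@1) gives peak 16: s1:16  s2:11  s3:5  s4:0.
Shift H→3, I→2.
Schedule F@1, G@1, H@3, I@2: s1:8  s2:8  s3:8  s4:8 — peak 8.
Total porter-shifts = 32 over 4 shifts ⇒ peak ≥ ⌈32/4⌉ = 8, so 8 is optimal.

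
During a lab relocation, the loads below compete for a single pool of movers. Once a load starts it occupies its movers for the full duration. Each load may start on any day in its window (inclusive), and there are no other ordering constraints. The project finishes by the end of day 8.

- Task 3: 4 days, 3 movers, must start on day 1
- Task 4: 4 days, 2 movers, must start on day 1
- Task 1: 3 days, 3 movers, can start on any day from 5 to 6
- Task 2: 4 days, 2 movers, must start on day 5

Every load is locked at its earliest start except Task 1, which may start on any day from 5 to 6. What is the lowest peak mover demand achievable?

5

Task 1@5: d1:5  d2:5  d3:5  d4:5  d5:5  d6:5  d7:5  d8:2 → peak 5
Task 1@6: d1:5  d2:5  d3:5  d4:5  d5:2  d6:5  d7:5  d8:5 → peak 5
Best is Task 1@5, peak 5.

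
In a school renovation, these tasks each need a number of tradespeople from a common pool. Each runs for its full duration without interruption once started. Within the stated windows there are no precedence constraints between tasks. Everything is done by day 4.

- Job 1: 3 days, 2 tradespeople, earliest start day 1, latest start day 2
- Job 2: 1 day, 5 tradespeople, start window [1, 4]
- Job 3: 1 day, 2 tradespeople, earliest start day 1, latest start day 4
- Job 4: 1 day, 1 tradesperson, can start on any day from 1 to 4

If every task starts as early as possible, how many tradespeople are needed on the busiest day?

Early-start schedule: Job 1@1, Job 2@1, Job 3@1, Job 4@1.
Load per day: day 1: 10, day 2: 2, day 3: 2, day 4: 0.
Peak is 10.

10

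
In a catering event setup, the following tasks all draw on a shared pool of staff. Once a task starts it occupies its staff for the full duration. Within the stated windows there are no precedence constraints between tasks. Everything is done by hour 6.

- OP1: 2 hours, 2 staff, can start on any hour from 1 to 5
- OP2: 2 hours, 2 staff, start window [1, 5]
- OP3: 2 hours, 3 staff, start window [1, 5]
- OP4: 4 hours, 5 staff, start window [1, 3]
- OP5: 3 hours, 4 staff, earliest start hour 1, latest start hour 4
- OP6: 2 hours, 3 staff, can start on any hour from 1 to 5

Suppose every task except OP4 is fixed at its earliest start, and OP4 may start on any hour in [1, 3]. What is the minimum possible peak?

14

OP4@1: h1:19  h2:19  h3:9  h4:5  h5:0  h6:0 → peak 19
OP4@2: h1:14  h2:19  h3:9  h4:5  h5:5  h6:0 → peak 19
OP4@3: h1:14  h2:14  h3:9  h4:5  h5:5  h6:5 → peak 14
Best is OP4@3, peak 14.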